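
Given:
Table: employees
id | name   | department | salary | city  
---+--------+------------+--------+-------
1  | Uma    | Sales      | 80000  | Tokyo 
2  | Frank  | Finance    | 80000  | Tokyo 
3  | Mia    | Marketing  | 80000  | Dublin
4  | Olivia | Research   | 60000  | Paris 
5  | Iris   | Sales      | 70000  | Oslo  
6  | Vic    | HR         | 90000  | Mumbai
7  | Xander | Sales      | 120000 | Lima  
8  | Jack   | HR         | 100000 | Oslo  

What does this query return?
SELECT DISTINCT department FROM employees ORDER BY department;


All 'department' values (row order): Sales, Finance, Marketing, Research, Sales, HR, Sales, HR
Removing duplicates leaves 5 unique value(s).

5 values:
Finance
HR
Marketing
Research
Sales


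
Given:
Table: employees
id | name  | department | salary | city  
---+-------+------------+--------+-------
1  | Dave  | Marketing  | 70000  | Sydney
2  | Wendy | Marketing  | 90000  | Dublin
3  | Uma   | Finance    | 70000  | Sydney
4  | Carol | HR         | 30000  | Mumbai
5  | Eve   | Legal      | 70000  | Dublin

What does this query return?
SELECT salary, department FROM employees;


Projecting columns: salary, department

5 rows:
70000, Marketing
90000, Marketing
70000, Finance
30000, HR
70000, Legal


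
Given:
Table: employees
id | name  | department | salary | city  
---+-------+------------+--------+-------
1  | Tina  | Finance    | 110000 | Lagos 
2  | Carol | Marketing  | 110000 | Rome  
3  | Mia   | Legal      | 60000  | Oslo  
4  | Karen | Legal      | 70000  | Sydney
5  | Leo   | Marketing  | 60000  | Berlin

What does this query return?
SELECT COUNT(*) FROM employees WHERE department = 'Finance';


Counting rows where department = 'Finance'
  Tina -> MATCH


1


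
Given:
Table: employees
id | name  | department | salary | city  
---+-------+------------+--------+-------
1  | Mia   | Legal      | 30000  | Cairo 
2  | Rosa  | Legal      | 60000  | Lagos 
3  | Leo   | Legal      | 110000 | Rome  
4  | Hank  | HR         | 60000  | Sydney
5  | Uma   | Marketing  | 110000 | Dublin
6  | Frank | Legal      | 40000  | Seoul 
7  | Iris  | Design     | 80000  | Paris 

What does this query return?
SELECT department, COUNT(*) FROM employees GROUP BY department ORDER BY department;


Assigning each row to its department group:
  Mia -> Legal
  Rosa -> Legal
  Leo -> Legal
  Hank -> HR
  Uma -> Marketing
  Frank -> Legal
  Iris -> Design


4 groups:
Design, 1
HR, 1
Legal, 4
Marketing, 1


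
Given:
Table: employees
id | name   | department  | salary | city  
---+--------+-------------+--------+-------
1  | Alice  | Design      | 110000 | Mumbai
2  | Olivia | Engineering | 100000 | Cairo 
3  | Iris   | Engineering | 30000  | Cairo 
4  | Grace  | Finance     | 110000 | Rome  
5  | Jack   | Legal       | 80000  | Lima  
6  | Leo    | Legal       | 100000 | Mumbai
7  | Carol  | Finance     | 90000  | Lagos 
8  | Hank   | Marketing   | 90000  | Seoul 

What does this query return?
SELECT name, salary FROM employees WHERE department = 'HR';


Filtering: department = 'HR'
Matching rows: 0

Empty result set (0 rows)


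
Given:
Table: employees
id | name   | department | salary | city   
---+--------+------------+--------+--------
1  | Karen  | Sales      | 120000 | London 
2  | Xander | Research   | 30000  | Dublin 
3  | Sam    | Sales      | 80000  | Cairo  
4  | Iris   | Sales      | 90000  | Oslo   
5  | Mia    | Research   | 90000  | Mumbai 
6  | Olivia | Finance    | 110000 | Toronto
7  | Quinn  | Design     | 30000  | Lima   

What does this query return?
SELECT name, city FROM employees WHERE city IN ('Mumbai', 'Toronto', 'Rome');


Filtering: city IN ('Mumbai', 'Toronto', 'Rome')
Matching: 2 rows

2 rows:
Mia, Mumbai
Olivia, Toronto


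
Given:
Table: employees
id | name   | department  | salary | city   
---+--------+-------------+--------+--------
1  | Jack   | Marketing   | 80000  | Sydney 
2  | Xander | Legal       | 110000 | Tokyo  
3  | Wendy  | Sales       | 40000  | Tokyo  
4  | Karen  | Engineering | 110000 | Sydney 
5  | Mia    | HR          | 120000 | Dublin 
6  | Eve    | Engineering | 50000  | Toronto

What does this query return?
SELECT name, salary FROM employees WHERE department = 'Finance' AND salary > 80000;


Filtering: department = 'Finance' AND salary > 80000
Matching: 0 rows

Empty result set (0 rows)


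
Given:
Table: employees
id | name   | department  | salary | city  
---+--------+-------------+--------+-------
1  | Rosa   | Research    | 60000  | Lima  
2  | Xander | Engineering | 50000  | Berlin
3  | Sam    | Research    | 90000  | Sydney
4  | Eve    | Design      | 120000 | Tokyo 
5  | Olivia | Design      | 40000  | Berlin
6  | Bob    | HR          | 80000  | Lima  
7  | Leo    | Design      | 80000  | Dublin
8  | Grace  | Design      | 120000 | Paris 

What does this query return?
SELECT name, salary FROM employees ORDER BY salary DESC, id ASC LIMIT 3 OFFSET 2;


Sort by salary DESC (id ASC tiebreak), then skip 2 and take 3
Rows 3 through 5

3 rows:
Sam, 90000
Bob, 80000
Leo, 80000


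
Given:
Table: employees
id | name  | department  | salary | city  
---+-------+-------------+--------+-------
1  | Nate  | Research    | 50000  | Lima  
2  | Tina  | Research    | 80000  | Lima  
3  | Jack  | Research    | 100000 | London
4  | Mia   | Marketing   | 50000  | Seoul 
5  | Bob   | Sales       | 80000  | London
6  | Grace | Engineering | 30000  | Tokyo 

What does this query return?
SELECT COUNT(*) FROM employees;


COUNT(*) counts all rows

6


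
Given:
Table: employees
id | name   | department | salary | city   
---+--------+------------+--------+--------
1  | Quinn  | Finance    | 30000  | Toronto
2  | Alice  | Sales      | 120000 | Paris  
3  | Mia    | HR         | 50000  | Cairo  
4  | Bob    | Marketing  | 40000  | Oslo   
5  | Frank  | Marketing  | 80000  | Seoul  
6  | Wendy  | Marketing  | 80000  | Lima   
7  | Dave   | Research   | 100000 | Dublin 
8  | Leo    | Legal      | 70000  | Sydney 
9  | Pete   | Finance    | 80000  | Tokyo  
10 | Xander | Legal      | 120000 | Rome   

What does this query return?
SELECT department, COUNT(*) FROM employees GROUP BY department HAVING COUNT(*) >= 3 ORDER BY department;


Groups with count >= 3:
  Marketing: 3 -> PASS
  Finance: 2 -> filtered out
  HR: 1 -> filtered out
  Legal: 2 -> filtered out
  Research: 1 -> filtered out
  Sales: 1 -> filtered out


1 groups:
Marketing, 3


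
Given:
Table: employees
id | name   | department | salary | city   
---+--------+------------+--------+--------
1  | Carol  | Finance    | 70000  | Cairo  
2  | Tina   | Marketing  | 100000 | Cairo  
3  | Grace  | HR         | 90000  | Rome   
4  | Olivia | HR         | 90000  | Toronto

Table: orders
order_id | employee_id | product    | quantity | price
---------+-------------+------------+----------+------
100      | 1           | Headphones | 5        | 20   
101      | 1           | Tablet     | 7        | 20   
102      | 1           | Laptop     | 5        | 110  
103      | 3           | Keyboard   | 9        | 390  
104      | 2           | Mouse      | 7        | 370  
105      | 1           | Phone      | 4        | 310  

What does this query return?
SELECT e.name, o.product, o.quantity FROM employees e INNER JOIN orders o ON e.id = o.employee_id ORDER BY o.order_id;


Joining employees.id = orders.employee_id:
  employee Carol (id=1) -> order Headphones
  employee Carol (id=1) -> order Tablet
  employee Carol (id=1) -> order Laptop
  employee Grace (id=3) -> order Keyboard
  employee Tina (id=2) -> order Mouse
  employee Carol (id=1) -> order Phone


6 rows:
Carol, Headphones, 5
Carol, Tablet, 7
Carol, Laptop, 5
Grace, Keyboard, 9
Tina, Mouse, 7
Carol, Phone, 4


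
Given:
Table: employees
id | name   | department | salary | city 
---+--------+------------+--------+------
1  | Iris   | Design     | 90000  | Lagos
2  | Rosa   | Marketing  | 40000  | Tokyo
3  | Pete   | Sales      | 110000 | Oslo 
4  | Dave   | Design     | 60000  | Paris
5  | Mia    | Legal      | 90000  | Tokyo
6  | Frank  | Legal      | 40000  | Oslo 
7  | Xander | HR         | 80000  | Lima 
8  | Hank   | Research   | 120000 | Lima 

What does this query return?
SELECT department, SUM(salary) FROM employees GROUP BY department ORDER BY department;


Summing salary within each department:
  Design: 90000 + 60000 = 150000
  HR: 80000 = 80000
  Legal: 90000 + 40000 = 130000
  Marketing: 40000 = 40000
  Research: 120000 = 120000
  Sales: 110000 = 110000


6 groups:
Design, 150000
HR, 80000
Legal, 130000
Marketing, 40000
Research, 120000
Sales, 110000


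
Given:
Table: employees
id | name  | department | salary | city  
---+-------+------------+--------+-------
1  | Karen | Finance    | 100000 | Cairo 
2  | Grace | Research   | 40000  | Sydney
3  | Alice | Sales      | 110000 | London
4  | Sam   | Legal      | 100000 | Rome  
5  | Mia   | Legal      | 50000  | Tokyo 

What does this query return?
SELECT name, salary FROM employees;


Projecting columns: name, salary

5 rows:
Karen, 100000
Grace, 40000
Alice, 110000
Sam, 100000
Mia, 50000


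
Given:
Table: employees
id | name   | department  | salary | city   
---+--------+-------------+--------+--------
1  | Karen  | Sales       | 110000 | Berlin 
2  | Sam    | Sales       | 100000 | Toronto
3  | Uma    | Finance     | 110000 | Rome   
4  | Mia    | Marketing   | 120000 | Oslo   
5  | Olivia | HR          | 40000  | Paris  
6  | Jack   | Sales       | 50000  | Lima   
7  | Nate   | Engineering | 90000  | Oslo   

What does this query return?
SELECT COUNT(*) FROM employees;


COUNT(*) counts all rows

7


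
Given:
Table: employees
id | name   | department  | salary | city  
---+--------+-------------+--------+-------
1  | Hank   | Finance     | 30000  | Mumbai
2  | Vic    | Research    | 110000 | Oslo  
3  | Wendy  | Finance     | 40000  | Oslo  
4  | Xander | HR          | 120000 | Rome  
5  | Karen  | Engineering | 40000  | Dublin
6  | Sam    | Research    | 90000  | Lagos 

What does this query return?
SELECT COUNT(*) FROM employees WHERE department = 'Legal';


Counting rows where department = 'Legal'


0


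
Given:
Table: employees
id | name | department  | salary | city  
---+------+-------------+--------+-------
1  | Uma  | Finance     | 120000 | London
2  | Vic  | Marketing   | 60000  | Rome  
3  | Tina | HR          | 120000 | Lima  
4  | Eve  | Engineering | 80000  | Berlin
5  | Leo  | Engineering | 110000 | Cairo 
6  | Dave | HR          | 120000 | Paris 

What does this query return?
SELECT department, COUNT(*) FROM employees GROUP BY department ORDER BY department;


Assigning each row to its department group:
  Uma -> Finance
  Vic -> Marketing
  Tina -> HR
  Eve -> Engineering
  Leo -> Engineering
  Dave -> HR


4 groups:
Engineering, 2
Finance, 1
HR, 2
Marketing, 1


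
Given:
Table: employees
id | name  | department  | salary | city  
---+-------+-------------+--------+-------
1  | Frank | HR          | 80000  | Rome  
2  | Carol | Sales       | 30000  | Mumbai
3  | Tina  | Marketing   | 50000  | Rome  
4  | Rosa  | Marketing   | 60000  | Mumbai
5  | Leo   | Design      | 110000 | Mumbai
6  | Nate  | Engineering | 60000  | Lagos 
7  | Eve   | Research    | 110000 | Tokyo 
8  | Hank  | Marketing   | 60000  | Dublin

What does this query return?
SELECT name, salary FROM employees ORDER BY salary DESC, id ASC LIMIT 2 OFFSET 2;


Sort by salary DESC (id ASC tiebreak), then skip 2 and take 2
Rows 3 through 4

2 rows:
Frank, 80000
Rosa, 60000


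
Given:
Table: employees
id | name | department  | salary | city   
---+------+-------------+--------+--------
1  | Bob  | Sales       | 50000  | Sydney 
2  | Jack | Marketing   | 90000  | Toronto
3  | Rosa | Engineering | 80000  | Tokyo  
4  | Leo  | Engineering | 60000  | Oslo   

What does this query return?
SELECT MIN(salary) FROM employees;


Salaries: 50000, 90000, 80000, 60000
MIN = 50000

50000


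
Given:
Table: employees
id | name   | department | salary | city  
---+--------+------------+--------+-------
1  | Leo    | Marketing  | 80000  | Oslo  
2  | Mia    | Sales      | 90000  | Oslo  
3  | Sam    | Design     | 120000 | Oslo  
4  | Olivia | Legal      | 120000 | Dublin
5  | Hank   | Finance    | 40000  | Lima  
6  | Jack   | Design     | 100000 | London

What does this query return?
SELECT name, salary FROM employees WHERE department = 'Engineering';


Filtering: department = 'Engineering'
Matching rows: 0

Empty result set (0 rows)


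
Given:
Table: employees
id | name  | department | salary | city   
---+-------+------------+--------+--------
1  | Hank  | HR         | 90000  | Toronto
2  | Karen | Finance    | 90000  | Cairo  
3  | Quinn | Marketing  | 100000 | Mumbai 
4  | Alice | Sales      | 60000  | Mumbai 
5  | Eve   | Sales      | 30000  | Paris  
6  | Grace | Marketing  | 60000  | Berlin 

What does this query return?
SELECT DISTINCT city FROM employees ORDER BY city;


All 'city' values (row order): Toronto, Cairo, Mumbai, Mumbai, Paris, Berlin
Removing duplicates leaves 5 unique value(s).

5 values:
Berlin
Cairo
Mumbai
Paris
Toronto


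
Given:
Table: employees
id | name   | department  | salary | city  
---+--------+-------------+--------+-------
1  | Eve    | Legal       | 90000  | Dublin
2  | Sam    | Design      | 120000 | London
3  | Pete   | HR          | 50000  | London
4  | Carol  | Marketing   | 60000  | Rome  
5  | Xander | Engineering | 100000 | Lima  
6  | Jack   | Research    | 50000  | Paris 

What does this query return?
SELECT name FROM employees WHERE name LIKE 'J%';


LIKE 'J%' matches names starting with 'J'
Matching: 1

1 rows:
Jack


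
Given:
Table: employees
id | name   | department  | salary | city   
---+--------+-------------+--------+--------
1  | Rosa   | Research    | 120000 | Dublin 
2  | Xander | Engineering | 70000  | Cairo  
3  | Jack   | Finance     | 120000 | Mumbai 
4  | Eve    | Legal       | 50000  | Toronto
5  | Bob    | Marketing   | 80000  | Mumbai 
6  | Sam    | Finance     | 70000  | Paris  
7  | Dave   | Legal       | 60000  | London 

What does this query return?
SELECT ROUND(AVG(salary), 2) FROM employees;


SUM(salary) = 570000
COUNT = 7
ROUND(AVG, 2) = ROUND(570000 / 7, 2) = 81428.57

81428.57


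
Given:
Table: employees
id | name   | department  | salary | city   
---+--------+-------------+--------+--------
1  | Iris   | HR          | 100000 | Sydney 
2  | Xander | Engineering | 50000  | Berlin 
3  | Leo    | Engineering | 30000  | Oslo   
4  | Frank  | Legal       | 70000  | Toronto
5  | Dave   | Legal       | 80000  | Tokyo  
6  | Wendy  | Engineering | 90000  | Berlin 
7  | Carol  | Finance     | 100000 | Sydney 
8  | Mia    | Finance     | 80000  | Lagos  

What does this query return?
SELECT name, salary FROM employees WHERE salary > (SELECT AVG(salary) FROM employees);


Subquery: AVG(salary) = 75000.0
Filtering: salary > 75000.0
  Iris (100000) -> MATCH
  Dave (80000) -> MATCH
  Wendy (90000) -> MATCH
  Carol (100000) -> MATCH
  Mia (80000) -> MATCH


5 rows:
Iris, 100000
Dave, 80000
Wendy, 90000
Carol, 100000
Mia, 80000


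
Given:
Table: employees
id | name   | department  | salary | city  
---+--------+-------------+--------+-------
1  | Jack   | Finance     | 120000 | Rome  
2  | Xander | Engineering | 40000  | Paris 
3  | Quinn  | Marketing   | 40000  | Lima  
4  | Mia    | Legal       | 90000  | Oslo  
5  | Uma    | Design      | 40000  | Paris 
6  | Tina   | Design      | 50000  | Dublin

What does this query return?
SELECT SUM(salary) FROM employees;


SUM(salary) = 120000 + 40000 + 40000 + 90000 + 40000 + 50000 = 380000

380000


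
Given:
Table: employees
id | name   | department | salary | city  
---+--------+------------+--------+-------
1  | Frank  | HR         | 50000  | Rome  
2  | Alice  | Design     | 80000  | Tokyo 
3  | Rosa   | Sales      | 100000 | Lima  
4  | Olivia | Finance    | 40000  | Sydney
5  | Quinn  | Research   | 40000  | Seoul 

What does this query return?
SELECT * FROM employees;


SELECT * returns all 5 rows with all columns

5 rows:
1, Frank, HR, 50000, Rome
2, Alice, Design, 80000, Tokyo
3, Rosa, Sales, 100000, Lima
4, Olivia, Finance, 40000, Sydney
5, Quinn, Research, 40000, Seoul


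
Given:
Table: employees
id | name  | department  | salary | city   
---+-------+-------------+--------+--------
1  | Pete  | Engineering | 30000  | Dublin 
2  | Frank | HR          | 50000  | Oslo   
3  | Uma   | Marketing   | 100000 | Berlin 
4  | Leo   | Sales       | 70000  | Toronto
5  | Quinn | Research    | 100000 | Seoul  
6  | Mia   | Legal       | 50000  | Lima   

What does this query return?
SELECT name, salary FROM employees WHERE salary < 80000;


Filtering: salary < 80000
Matching: 4 rows

4 rows:
Pete, 30000
Frank, 50000
Leo, 70000
Mia, 50000


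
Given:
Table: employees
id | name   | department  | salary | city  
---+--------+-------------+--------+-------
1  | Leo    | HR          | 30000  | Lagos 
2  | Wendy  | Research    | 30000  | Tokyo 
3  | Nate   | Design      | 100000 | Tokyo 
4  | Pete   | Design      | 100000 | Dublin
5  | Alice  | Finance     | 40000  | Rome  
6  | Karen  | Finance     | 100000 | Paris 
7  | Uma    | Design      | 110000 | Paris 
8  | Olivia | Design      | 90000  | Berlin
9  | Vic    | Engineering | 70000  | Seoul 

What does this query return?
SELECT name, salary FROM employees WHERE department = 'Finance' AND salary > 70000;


Filtering: department = 'Finance' AND salary > 70000
Matching: 1 rows

1 rows:
Karen, 100000


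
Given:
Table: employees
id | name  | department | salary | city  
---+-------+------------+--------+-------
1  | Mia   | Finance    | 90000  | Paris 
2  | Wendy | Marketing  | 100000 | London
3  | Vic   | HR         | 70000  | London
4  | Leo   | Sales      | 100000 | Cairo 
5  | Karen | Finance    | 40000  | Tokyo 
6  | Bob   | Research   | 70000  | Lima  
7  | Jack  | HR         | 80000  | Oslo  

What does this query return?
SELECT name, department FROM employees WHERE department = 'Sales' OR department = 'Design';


Filtering: department = 'Sales' OR 'Design'
Matching: 1 rows

1 rows:
Leo, Sales


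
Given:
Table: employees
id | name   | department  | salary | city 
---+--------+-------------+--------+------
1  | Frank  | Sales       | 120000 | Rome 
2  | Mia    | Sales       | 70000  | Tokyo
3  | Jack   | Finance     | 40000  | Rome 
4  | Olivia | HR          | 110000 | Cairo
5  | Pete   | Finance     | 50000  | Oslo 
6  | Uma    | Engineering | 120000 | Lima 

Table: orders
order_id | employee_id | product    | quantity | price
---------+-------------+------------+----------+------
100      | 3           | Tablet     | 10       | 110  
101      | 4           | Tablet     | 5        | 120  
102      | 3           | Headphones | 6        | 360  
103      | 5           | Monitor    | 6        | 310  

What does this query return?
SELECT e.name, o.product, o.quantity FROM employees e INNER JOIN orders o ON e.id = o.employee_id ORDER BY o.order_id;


Joining employees.id = orders.employee_id:
  employee Jack (id=3) -> order Tablet
  employee Olivia (id=4) -> order Tablet
  employee Jack (id=3) -> order Headphones
  employee Pete (id=5) -> order Monitor


4 rows:
Jack, Tablet, 10
Olivia, Tablet, 5
Jack, Headphones, 6
Pete, Monitor, 6


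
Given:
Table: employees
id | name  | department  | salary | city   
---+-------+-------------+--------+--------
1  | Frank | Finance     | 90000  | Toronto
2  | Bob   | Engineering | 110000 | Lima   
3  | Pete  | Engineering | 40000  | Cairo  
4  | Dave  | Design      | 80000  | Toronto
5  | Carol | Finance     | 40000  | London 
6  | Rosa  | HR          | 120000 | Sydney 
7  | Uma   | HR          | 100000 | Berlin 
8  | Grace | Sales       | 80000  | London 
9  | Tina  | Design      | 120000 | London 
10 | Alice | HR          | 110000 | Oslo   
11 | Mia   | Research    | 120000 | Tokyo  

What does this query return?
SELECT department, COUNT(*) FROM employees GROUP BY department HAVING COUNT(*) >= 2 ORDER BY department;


Groups with count >= 2:
  Design: 2 -> PASS
  Engineering: 2 -> PASS
  Finance: 2 -> PASS
  HR: 3 -> PASS
  Research: 1 -> filtered out
  Sales: 1 -> filtered out


4 groups:
Design, 2
Engineering, 2
Finance, 2
HR, 3


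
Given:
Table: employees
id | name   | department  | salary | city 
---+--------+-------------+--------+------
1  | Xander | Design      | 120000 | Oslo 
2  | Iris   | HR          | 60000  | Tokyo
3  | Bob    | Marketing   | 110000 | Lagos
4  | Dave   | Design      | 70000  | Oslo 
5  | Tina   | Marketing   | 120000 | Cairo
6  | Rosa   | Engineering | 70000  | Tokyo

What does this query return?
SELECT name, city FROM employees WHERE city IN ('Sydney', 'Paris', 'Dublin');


Filtering: city IN ('Sydney', 'Paris', 'Dublin')
Matching: 0 rows

Empty result set (0 rows)


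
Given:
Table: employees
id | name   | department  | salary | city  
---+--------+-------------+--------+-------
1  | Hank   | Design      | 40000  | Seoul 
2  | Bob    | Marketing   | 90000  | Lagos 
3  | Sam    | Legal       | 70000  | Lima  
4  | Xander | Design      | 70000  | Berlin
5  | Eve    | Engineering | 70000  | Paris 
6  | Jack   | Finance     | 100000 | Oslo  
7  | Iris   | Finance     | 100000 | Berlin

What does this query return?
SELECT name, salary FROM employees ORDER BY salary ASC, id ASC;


Sorting by salary ASC, then id ASC for ties

7 rows:
Hank, 40000
Sam, 70000
Xander, 70000
Eve, 70000
Bob, 90000
Jack, 100000
Iris, 100000


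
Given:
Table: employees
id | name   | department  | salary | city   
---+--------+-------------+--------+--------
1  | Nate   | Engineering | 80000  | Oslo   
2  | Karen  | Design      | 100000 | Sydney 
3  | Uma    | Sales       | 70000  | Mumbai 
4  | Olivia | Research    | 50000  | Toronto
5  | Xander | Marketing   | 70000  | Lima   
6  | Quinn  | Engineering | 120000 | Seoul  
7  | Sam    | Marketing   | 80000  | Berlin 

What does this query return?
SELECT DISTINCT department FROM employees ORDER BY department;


All 'department' values (row order): Engineering, Design, Sales, Research, Marketing, Engineering, Marketing
Removing duplicates leaves 5 unique value(s).

5 values:
Design
Engineering
Marketing
Research
Sales


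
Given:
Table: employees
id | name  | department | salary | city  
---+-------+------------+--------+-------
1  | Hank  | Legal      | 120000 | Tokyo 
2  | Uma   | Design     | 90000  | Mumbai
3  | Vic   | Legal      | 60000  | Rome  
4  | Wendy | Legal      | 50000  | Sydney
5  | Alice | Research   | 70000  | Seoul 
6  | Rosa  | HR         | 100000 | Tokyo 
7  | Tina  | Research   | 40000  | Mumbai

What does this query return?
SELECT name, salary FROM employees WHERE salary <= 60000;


Filtering: salary <= 60000
Matching: 3 rows

3 rows:
Vic, 60000
Wendy, 50000
Tina, 40000


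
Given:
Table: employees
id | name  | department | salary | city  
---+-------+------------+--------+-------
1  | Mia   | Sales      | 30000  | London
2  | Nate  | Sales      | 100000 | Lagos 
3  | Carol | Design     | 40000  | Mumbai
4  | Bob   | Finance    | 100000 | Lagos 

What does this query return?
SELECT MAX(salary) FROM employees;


Salaries: 30000, 100000, 40000, 100000
MAX = 100000

100000


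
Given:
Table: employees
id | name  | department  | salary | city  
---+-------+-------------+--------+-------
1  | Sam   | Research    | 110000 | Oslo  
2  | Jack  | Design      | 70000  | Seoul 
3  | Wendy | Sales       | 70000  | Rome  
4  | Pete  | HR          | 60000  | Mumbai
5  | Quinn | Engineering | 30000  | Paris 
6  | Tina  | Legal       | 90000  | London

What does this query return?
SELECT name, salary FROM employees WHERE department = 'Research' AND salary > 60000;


Filtering: department = 'Research' AND salary > 60000
Matching: 1 rows

1 rows:
Sam, 110000


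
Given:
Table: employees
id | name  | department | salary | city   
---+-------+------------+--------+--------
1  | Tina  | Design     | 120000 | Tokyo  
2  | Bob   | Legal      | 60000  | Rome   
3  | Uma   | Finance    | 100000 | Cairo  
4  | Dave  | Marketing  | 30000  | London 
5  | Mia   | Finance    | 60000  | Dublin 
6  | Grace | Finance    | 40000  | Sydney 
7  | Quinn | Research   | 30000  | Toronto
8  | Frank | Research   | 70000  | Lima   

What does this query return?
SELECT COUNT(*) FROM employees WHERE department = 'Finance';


Counting rows where department = 'Finance'
  Uma -> MATCH
  Mia -> MATCH
  Grace -> MATCH


3


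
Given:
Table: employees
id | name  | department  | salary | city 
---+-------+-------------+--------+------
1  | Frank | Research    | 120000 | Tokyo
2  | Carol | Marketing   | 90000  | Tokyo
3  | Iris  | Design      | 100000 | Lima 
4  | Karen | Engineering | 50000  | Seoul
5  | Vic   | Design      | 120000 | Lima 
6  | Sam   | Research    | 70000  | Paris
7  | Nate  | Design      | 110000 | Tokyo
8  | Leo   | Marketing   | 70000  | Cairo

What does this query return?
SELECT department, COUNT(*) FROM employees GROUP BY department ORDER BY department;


Assigning each row to its department group:
  Frank -> Research
  Carol -> Marketing
  Iris -> Design
  Karen -> Engineering
  Vic -> Design
  Sam -> Research
  Nate -> Design
  Leo -> Marketing


4 groups:
Design, 3
Engineering, 1
Marketing, 2
Research, 2


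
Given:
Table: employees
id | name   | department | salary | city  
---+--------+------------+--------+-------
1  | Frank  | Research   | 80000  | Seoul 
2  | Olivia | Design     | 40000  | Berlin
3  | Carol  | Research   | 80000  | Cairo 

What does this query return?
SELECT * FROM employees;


SELECT * returns all 3 rows with all columns

3 rows:
1, Frank, Research, 80000, Seoul
2, Olivia, Design, 40000, Berlin
3, Carol, Research, 80000, Cairo


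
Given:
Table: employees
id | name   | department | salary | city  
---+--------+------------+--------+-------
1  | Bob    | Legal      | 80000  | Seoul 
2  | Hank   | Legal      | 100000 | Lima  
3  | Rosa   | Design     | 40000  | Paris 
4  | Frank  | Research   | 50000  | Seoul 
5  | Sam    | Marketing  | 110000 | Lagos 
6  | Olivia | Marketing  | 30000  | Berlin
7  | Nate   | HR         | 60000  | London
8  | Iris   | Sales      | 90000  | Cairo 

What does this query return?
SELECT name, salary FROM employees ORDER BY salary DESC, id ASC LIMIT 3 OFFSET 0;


Sort by salary DESC (id ASC tiebreak), then skip 0 and take 3
Rows 1 through 3

3 rows:
Sam, 110000
Hank, 100000
Iris, 90000


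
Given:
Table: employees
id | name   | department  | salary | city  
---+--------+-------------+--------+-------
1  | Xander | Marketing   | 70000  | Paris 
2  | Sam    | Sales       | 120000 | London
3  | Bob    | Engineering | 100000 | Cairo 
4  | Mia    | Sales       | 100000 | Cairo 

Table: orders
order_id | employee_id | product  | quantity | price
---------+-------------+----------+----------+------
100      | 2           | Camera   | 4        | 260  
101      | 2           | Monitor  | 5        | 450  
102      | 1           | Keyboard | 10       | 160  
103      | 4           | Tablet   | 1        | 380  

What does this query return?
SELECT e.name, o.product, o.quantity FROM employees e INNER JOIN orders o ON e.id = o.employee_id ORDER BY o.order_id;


Joining employees.id = orders.employee_id:
  employee Sam (id=2) -> order Camera
  employee Sam (id=2) -> order Monitor
  employee Xander (id=1) -> order Keyboard
  employee Mia (id=4) -> order Tablet


4 rows:
Sam, Camera, 4
Sam, Monitor, 5
Xander, Keyboard, 10
Mia, Tablet, 1


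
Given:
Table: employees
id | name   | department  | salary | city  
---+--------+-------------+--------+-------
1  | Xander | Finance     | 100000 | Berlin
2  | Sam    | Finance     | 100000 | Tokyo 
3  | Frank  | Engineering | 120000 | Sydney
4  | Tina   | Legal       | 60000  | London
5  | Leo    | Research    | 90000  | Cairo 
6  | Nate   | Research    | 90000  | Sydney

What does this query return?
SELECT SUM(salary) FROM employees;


SUM(salary) = 100000 + 100000 + 120000 + 60000 + 90000 + 90000 = 560000

560000


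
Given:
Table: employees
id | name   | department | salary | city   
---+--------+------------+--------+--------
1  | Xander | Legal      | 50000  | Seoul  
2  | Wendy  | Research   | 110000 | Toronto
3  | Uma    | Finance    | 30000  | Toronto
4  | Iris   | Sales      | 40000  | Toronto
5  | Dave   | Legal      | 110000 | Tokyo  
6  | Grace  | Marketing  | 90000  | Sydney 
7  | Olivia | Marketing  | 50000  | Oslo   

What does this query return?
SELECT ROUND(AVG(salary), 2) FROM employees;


SUM(salary) = 480000
COUNT = 7
ROUND(AVG, 2) = ROUND(480000 / 7, 2) = 68571.43

68571.43


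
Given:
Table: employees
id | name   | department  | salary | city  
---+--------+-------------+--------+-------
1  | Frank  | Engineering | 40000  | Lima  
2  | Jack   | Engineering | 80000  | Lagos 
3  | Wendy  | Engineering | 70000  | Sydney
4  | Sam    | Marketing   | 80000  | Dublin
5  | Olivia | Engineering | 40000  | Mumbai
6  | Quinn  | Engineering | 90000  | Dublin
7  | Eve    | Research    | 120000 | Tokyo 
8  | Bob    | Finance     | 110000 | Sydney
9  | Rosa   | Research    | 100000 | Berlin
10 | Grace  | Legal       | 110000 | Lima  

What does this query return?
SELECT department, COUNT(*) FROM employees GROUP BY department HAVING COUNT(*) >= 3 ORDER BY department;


Groups with count >= 3:
  Engineering: 5 -> PASS
  Finance: 1 -> filtered out
  Legal: 1 -> filtered out
  Marketing: 1 -> filtered out
  Research: 2 -> filtered out


1 groups:
Engineering, 5


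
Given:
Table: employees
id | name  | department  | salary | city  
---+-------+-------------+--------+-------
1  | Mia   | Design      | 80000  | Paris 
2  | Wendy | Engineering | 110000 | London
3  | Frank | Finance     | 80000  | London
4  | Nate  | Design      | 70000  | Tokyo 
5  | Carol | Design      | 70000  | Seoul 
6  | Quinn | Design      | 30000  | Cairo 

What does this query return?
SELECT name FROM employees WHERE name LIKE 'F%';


LIKE 'F%' matches names starting with 'F'
Matching: 1

1 rows:
Frank


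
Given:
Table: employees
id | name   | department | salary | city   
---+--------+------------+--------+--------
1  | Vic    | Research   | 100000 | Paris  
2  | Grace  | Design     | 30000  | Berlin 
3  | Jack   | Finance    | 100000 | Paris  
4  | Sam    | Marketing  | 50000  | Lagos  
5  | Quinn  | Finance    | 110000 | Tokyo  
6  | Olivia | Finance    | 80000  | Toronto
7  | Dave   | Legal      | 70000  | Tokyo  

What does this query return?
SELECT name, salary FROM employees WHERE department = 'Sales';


Filtering: department = 'Sales'
Matching rows: 0

Empty result set (0 rows)


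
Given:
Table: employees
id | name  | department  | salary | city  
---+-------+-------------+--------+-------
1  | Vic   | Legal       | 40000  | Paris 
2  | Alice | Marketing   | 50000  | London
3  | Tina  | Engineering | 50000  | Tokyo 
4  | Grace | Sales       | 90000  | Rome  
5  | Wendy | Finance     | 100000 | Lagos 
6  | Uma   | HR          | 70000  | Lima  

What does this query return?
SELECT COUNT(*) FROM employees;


COUNT(*) counts all rows

6


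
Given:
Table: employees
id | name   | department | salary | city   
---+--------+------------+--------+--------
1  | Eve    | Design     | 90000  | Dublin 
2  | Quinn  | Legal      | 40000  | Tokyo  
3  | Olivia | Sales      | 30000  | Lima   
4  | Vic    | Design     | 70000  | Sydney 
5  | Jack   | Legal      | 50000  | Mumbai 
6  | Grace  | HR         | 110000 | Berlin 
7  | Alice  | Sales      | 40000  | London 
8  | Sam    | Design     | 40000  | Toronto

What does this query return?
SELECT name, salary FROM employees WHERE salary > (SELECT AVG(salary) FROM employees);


Subquery: AVG(salary) = 58750.0
Filtering: salary > 58750.0
  Eve (90000) -> MATCH
  Vic (70000) -> MATCH
  Grace (110000) -> MATCH


3 rows:
Eve, 90000
Vic, 70000
Grace, 110000


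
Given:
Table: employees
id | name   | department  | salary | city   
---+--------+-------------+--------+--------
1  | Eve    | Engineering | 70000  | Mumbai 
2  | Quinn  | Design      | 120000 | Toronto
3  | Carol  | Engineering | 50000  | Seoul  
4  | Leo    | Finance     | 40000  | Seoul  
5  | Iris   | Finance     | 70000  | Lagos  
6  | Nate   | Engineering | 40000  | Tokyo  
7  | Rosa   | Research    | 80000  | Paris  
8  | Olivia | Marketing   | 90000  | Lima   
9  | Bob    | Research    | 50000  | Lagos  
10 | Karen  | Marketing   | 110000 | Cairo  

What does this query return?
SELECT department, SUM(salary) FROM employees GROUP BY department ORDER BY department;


Summing salary within each department:
  Design: 120000 = 120000
  Engineering: 70000 + 50000 + 40000 = 160000
  Finance: 40000 + 70000 = 110000
  Marketing: 90000 + 110000 = 200000
  Research: 80000 + 50000 = 130000


5 groups:
Design, 120000
Engineering, 160000
Finance, 110000
Marketing, 200000
Research, 130000


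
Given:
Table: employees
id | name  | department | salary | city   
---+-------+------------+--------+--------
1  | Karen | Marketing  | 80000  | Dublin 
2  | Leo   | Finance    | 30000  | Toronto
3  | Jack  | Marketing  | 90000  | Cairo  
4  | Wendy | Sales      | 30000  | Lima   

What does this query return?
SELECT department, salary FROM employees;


Projecting columns: department, salary

4 rows:
Marketing, 80000
Finance, 30000
Marketing, 90000
Sales, 30000


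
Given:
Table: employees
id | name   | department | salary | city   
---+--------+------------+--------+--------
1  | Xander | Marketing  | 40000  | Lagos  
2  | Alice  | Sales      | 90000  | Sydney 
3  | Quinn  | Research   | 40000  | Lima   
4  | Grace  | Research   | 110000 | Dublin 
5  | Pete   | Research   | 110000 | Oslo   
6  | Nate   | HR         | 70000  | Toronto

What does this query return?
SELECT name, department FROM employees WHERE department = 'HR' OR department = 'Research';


Filtering: department = 'HR' OR 'Research'
Matching: 4 rows

4 rows:
Quinn, Research
Grace, Research
Pete, Research
Nate, HR


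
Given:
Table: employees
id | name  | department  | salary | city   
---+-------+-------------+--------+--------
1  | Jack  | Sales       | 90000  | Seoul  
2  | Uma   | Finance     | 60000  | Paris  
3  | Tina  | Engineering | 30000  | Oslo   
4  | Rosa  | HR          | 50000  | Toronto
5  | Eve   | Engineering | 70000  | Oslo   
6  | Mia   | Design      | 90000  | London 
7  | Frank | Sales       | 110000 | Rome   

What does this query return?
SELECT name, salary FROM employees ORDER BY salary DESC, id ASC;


Sorting by salary DESC, then id ASC for ties

7 rows:
Frank, 110000
Jack, 90000
Mia, 90000
Eve, 70000
Uma, 60000
Rosa, 50000
Tina, 30000


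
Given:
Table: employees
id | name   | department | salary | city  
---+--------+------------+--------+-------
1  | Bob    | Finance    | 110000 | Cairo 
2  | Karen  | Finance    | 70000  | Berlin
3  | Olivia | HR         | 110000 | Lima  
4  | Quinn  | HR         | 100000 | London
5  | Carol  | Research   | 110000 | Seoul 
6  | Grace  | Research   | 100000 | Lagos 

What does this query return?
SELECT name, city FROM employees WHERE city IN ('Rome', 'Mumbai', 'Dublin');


Filtering: city IN ('Rome', 'Mumbai', 'Dublin')
Matching: 0 rows

Empty result set (0 rows)


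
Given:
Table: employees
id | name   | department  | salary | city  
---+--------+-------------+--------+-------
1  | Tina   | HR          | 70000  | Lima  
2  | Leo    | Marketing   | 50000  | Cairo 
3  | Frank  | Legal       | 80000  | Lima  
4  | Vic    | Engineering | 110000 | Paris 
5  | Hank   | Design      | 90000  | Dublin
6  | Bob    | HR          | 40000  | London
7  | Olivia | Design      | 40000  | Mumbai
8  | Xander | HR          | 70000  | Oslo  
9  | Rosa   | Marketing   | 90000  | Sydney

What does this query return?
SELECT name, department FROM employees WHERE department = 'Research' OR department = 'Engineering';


Filtering: department = 'Research' OR 'Engineering'
Matching: 1 rows

1 rows:
Vic, Engineering


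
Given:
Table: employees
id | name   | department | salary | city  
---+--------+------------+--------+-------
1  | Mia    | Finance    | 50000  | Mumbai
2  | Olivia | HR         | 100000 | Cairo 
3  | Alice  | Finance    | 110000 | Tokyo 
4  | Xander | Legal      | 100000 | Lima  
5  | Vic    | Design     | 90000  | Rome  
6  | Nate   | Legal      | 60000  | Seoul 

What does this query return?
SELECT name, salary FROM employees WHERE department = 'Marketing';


Filtering: department = 'Marketing'
Matching rows: 0

Empty result set (0 rows)


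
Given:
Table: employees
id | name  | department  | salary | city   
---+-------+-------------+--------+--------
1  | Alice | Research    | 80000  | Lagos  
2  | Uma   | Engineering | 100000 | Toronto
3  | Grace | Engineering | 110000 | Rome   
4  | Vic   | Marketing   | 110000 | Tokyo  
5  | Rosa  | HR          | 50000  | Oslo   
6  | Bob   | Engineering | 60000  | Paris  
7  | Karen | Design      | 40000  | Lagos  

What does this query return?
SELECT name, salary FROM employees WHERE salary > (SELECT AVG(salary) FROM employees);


Subquery: AVG(salary) = 78571.43
Filtering: salary > 78571.43
  Alice (80000) -> MATCH
  Uma (100000) -> MATCH
  Grace (110000) -> MATCH
  Vic (110000) -> MATCH


4 rows:
Alice, 80000
Uma, 100000
Grace, 110000
Vic, 110000


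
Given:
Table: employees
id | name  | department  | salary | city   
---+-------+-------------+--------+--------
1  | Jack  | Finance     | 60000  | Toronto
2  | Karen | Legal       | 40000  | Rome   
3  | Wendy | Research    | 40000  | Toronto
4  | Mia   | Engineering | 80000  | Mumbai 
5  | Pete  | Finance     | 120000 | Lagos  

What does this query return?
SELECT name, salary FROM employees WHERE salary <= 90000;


Filtering: salary <= 90000
Matching: 4 rows

4 rows:
Jack, 60000
Karen, 40000
Wendy, 40000
Mia, 80000


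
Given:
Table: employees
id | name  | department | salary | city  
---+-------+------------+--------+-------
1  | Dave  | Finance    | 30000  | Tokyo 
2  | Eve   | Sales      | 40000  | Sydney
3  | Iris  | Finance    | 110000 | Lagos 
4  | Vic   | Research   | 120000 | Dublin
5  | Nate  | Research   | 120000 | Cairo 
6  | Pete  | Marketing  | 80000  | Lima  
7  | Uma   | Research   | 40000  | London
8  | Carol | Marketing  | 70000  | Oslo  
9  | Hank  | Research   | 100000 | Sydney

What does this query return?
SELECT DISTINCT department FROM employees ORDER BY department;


All 'department' values (row order): Finance, Sales, Finance, Research, Research, Marketing, Research, Marketing, Research
Removing duplicates leaves 4 unique value(s).

4 values:
Finance
Marketing
Research
Sales


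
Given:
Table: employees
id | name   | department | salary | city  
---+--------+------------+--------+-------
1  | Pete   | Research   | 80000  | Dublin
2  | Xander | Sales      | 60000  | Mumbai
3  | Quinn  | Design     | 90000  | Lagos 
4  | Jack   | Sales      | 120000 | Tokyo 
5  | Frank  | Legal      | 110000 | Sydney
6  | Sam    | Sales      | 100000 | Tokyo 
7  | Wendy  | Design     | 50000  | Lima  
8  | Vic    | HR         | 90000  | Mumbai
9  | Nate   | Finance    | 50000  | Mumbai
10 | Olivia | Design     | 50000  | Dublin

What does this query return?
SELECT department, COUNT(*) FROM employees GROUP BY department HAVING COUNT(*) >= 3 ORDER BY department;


Groups with count >= 3:
  Design: 3 -> PASS
  Sales: 3 -> PASS
  Finance: 1 -> filtered out
  HR: 1 -> filtered out
  Legal: 1 -> filtered out
  Research: 1 -> filtered out


2 groups:
Design, 3
Sales, 3


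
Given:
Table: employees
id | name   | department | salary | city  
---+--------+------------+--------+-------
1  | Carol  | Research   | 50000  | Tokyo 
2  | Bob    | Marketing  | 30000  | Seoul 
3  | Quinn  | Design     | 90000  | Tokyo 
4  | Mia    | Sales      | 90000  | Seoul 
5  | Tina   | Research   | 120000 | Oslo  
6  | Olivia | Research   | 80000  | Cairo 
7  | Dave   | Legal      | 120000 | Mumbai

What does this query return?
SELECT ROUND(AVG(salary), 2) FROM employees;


SUM(salary) = 580000
COUNT = 7
ROUND(AVG, 2) = ROUND(580000 / 7, 2) = 82857.14

82857.14


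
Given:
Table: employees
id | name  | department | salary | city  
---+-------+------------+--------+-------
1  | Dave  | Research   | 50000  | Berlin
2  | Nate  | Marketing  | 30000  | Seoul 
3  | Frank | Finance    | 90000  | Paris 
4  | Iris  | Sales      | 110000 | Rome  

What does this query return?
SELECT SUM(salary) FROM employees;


SUM(salary) = 50000 + 30000 + 90000 + 110000 = 280000

280000
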